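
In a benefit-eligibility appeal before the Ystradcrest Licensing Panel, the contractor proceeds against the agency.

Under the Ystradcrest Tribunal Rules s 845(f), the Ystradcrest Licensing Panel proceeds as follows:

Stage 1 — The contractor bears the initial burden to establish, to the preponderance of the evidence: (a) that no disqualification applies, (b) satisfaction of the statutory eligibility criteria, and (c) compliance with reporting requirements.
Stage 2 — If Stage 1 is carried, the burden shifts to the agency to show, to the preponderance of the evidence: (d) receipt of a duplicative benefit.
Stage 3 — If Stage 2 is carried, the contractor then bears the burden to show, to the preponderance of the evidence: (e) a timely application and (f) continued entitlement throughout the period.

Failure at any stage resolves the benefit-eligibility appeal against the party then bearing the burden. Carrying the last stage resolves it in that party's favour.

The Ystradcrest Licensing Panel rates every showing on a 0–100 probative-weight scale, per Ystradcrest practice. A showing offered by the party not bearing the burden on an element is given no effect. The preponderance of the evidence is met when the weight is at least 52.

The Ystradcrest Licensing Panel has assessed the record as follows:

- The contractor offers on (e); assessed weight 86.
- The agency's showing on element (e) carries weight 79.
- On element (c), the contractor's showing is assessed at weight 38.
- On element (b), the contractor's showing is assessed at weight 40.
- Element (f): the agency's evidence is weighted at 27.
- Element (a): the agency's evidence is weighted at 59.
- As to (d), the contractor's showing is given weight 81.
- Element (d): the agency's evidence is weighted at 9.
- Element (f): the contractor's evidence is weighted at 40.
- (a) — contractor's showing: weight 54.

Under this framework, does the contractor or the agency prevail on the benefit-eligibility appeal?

At Stage 1 the contractor must meet the preponderance of the evidence (weight is at least 52): on (a) the weight is 54 (the agency's 59 is given no effect), ≥ 52, so (a) meets the standard; on (b) the weight is 40, < 52, so (b) does not meet the standard; on (c) the weight is 38, which does not reach 52, so (c) does not meet the standard.
  Stage 1 not carried; the contractor fails its burden.
The agency prevails.

agency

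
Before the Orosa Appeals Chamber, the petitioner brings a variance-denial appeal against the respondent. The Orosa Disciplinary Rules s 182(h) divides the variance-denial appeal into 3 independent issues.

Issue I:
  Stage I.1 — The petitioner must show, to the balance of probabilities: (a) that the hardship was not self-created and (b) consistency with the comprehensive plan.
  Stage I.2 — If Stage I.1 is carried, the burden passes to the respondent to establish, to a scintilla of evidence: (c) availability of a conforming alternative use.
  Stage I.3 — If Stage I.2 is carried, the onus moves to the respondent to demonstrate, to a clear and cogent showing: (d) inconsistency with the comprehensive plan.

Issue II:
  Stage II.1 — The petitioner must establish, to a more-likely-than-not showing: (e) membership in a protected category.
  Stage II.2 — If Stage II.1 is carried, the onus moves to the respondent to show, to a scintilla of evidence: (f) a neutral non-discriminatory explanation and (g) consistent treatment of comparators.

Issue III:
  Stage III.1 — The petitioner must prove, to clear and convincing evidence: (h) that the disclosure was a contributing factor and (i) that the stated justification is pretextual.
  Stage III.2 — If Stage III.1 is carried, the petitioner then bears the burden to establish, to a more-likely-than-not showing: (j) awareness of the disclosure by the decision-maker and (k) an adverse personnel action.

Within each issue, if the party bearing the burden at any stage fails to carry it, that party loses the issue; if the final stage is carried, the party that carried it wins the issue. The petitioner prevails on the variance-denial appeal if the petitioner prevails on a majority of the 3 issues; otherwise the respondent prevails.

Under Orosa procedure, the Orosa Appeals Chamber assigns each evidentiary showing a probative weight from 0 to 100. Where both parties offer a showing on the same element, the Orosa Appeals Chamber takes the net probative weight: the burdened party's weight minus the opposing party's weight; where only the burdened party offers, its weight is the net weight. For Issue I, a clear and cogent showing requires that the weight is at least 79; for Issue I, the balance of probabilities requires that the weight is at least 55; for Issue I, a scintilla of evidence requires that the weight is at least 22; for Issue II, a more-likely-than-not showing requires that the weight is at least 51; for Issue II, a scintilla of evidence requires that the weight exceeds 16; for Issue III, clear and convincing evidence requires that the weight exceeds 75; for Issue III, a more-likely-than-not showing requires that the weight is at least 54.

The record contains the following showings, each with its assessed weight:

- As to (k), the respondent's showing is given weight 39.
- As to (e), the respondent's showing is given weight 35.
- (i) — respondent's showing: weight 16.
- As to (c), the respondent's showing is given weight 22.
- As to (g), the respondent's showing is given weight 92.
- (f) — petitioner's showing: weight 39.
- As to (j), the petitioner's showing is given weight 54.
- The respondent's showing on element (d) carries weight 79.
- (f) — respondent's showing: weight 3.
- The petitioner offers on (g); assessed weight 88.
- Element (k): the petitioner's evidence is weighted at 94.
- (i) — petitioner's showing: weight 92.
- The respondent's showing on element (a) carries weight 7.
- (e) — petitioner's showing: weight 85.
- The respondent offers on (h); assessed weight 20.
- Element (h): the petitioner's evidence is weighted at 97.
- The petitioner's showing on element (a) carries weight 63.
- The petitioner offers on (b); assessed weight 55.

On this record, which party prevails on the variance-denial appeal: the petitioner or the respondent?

respondent

— Issue I —
Stage I.1 (petitioner, the balance of probabilities, weight is at least 55): (a) net 63−7=56 ≥ 55 — meets; (b) 55 ≥ 55 — meets.
  Stage I.1 is satisfied; the onus moves to the respondent.
Stage I.2 (respondent, a scintilla of evidence, weight is at least 22): (c) 22 ≥ 22 — meets.
  All elements met. The respondent retains the burden for Stage I.3.
Stage I.3 (respondent, a clear and cogent showing, weight is at least 79): (d) 79 ≥ 79 — meets.
  The respondent carries the last stage.
With every stage satisfied, the respondent prevails on this issue.
— Issue II —
At Stage II.1 the petitioner must meet a more-likely-than-not showing (weight is at least 51): on (e) the weight is 85 less the opposing 35 gives net 50, which does not reach 51, so (e) does not meet the standard.
  Not every element is met, so the petitioner fails to carry Stage II.1.
The analysis ends at Stage II.1; the respondent prevails on this issue.
— Issue III —
Stage III.1 — burden on petitioner; standard: clear and convincing evidence (weight exceeds 75).
    (h): 97 − 20 = 77 > 75 [met]
    (i): 92 − 16 = 76 > 75 [met]
  Stage III.1 is satisfied; the petitioner continues to bear the burden.
Stage III.2 — burden on petitioner; standard: a more-likely-than-not showing (weight is at least 54).
    (j): 54 ≥ 54 [met]
    (k): 94 − 39 = 55 ≥ 54 [met]
  The petitioner carries the last stage.
All stages carried — the petitioner prevails on this issue.
Per-issue: Issue I → respondent; Issue II → respondent; Issue III → petitioner. The petitioner must prevail on a majority of issues; overall, the respondent prevails.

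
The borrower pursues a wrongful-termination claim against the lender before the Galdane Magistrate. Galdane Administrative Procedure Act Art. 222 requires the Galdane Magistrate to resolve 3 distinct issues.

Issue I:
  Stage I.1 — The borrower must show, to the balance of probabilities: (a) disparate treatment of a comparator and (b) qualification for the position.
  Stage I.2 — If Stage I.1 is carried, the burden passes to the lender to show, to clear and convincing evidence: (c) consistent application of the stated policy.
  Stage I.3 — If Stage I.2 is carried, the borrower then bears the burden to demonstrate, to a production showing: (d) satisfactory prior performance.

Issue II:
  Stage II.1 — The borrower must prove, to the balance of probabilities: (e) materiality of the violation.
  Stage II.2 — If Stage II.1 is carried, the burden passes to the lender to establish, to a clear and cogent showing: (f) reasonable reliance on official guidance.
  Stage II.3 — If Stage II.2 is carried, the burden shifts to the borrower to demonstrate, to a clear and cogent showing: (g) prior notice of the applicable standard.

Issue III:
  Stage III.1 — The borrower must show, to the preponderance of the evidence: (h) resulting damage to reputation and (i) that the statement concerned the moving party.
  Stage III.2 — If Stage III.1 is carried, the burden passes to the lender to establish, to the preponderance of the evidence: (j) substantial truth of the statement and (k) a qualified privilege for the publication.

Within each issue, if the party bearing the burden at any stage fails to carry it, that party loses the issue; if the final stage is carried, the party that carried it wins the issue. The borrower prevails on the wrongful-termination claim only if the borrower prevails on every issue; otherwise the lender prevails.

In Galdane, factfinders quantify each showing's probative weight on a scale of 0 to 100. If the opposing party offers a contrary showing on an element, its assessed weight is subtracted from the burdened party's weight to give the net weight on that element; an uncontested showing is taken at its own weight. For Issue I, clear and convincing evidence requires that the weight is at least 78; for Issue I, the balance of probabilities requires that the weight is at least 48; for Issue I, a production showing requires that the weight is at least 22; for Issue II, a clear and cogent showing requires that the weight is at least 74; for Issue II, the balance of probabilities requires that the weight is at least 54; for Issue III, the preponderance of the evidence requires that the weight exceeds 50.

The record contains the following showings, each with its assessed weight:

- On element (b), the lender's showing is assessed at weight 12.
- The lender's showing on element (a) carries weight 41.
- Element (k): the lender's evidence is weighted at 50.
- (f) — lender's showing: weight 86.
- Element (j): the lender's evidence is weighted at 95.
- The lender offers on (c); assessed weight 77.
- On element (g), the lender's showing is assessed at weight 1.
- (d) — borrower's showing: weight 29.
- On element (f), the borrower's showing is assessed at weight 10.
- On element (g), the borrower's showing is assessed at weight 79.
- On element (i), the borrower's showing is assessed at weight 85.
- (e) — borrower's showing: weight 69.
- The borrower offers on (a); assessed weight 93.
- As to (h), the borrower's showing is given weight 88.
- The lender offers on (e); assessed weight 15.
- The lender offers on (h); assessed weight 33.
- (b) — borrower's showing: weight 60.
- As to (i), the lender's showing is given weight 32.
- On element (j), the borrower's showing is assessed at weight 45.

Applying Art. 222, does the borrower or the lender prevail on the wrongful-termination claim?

— Issue I —
Stage I.1 — burden on borrower; standard: the balance of probabilities (weight is at least 48).
    (a): 93 − 41 = 52 ≥ 48 [met]
    (b): 60 − 12 = 48 ≥ 48 [met]
  The borrower carries Stage I.1; the lender now bears the burden.
Stage I.2 — burden on lender; standard: clear and convincing evidence (weight is at least 78).
    (c): 77 < 78 [not met]
  Not every element is met, so the lender fails to carry Stage I.2.
The borrower prevails on this issue.
— Issue II —
Stage II.1 (borrower, the balance of probabilities, weight is at least 54): (e) net 69−15=54 ≥ 54 — meets.
  The borrower carries Stage II.1; the lender now bears the burden.
Stage II.2 (lender, a clear and cogent showing, weight is at least 74): (f) net 86−10=76 ≥ 74 — meets.
  Stage II.2 is satisfied; the onus moves to the borrower.
Stage II.3 (borrower, a clear and cogent showing, weight is at least 74): (g) net 79−1=78 ≥ 74 — meets.
  All elements met at the final stage.
With every stage satisfied, the borrower prevails on this issue.
— Issue III —
Stage III.1 (borrower, the preponderance of the evidence, weight exceeds 50): (h) net 88−33=55 > 50 — meets; (i) net 85−32=53 > 50 — meets.
  Stage III.1 carried; the burden shifts to the lender.
Stage III.2 (lender, the preponderance of the evidence, weight exceeds 50): (j) net 95−45=50 ≤ 50 — fails; (k) 50 ≤ 50 — fails.
  Not every element is met, so the lender fails to carry Stage III.2.
So the borrower prevails on this issue.
Per-issue: Issue I → borrower; Issue II → borrower; Issue III → borrower. The borrower must prevail on every issue; overall, the borrower prevails.

borrower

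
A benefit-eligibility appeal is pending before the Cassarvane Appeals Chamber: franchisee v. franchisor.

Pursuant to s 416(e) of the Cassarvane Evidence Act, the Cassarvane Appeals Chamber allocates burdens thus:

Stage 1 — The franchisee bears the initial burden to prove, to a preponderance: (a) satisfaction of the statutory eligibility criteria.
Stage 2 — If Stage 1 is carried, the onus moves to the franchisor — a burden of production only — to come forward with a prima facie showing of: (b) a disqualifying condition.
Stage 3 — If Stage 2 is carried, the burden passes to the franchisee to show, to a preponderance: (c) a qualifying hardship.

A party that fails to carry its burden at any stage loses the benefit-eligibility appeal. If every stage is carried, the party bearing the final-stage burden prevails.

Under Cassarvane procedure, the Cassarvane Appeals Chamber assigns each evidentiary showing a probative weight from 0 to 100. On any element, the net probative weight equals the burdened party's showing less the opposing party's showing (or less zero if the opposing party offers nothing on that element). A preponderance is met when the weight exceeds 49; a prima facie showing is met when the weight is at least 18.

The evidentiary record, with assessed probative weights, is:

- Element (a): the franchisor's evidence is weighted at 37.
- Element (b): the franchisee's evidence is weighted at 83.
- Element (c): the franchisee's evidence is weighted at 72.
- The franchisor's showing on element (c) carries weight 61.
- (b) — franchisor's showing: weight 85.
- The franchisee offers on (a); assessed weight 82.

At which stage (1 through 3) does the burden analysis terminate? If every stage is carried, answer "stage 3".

stage 1

Stage 1 (franchisee, a preponderance, weight exceeds 49): (a) net 82−37=45 ≤ 49 — fails.
  Not every element is met, so the franchisee fails to carry Stage 1.
The franchisor prevails.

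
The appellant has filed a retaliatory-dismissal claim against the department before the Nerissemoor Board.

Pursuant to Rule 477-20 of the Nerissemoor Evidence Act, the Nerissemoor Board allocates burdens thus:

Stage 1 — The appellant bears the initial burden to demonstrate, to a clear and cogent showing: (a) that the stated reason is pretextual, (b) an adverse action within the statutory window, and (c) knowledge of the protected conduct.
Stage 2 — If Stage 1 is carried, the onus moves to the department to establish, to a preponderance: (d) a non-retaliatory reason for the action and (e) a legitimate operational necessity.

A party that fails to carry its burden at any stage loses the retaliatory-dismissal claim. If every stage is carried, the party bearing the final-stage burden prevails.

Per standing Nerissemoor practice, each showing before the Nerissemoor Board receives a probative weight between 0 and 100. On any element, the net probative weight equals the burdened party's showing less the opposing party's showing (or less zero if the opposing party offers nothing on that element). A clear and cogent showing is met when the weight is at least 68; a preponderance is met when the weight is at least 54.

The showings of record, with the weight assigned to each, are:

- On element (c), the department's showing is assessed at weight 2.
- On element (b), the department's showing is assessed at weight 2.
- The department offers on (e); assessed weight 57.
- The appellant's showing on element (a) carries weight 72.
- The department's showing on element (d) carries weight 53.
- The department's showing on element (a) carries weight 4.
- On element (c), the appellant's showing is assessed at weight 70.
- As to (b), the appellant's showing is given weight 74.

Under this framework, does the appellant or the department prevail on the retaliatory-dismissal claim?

Stage 1 — burden on appellant; standard: a clear and cogent showing (weight is at least 68).
    (a): 72 − 4 = 68 ≥ 68 [met]
    (b): 74 − 2 = 72 ≥ 68 [met]
    (c): 70 − 2 = 68 ≥ 68 [met]
  Stage 1 is satisfied; the onus moves to the department.
Stage 2 — burden on department; standard: a preponderance (weight is at least 54).
    (d): 53 < 54 [not met]
    (e): 57 ≥ 54 [met]
  Stage 2 not carried; the department fails its burden.
So the appellant prevails.

appellant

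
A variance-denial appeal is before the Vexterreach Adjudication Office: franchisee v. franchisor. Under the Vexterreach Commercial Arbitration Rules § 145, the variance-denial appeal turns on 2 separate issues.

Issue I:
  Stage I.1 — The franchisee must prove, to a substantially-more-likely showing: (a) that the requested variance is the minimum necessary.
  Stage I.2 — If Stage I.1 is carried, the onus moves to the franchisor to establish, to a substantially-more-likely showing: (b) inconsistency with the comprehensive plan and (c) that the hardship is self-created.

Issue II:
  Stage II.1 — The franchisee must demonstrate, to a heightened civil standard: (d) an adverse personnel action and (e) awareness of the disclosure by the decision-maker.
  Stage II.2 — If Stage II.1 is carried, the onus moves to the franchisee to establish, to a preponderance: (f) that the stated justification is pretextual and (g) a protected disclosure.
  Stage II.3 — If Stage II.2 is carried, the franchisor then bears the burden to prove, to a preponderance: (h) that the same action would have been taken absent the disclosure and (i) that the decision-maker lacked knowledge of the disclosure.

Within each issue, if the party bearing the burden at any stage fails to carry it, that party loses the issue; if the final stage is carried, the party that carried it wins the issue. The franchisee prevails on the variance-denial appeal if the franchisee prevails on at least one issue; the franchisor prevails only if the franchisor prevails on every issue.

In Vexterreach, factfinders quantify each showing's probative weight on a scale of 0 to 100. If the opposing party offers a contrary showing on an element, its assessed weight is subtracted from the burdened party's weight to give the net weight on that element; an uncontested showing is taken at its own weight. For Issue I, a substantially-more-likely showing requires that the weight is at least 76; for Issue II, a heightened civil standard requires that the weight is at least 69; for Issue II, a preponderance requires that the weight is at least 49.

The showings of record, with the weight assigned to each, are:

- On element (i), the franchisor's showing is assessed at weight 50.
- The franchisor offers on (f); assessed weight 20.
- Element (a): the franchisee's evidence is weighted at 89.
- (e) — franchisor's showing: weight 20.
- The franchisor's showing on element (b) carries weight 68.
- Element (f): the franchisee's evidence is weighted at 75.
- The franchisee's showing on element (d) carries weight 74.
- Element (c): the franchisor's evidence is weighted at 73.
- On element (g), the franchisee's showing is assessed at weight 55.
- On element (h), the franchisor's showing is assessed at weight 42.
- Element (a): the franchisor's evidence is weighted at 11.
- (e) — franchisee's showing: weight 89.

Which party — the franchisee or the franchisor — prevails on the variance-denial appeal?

franchisee

— Issue I —
Stage I.1 (franchisee, a substantially-more-likely showing, weight is at least 76): (a) net 89−11=78 ≥ 76 — meets.
  All elements met. The burden passes to the franchisor.
Stage I.2 (franchisor, a substantially-more-likely showing, weight is at least 76): (b) 68 < 76 — fails; (c) 73 < 76 — fails.
  The franchisor does not carry Stage I.2.
The analysis ends at Stage I.2; the franchisee prevails on this issue.
— Issue II —
At Stage II.1 the franchisee must meet a heightened civil standard (weight is at least 69): on (d) the weight is 74, which does reach 69, so (d) meets the standard; on (e) the weight is 89 less the opposing 20 gives net 69, which does reach 69, so (e) meets the standard.
  All elements met. The franchisee retains the burden for Stage II.2.
At Stage II.2 the franchisee must meet a preponderance (weight is at least 49): on (f) the weight is 75 less the opposing 20 gives net 55, ≥ 49, so (f) meets the standard; on (g) the weight is 55, which does reach 49, so (g) meets the standard.
  The franchisee carries Stage II.2; the franchisor now bears the burden.
At Stage II.3 the franchisor must meet a preponderance (weight is at least 49): on (h) the weight is 42, < 49, so (h) does not meet the standard; on (i) the weight is 50, ≥ 49, so (i) meets the standard.
  Stage II.3 not carried; the franchisor fails its burden.
So the franchisee prevails on this issue.
Per-issue: Issue I → franchisee; Issue II → franchisee. The franchisee must prevail on at least one issue; overall, the franchisee prevails.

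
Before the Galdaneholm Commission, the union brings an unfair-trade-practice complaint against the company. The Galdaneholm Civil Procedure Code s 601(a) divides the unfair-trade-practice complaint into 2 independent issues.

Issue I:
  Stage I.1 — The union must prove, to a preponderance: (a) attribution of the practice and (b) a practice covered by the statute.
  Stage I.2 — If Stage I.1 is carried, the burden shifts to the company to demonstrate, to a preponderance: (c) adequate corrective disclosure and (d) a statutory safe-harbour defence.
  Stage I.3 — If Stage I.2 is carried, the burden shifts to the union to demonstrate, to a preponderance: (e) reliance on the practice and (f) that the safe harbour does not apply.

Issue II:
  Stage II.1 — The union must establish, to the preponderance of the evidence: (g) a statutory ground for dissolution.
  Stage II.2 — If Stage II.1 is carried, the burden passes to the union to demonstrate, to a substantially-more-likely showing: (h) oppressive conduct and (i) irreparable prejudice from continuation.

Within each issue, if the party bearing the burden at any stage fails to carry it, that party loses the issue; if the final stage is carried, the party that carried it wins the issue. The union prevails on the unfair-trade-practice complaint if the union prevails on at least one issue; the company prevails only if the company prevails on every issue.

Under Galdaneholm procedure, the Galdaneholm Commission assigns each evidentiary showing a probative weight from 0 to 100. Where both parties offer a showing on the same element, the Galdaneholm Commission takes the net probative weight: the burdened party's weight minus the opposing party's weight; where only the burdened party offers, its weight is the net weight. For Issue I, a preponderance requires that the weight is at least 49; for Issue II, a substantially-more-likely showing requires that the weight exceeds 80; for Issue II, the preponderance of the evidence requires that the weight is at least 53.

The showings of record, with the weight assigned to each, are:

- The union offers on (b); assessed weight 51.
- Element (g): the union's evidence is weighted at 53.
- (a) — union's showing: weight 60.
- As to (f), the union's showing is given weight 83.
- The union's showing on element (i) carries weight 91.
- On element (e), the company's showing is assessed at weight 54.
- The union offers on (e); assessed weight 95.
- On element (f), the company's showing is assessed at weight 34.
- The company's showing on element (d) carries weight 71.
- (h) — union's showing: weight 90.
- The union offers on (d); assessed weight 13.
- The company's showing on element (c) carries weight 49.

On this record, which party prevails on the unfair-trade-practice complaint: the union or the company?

— Issue I —
Stage I.1 (union, a preponderance, weight is at least 49): (a) 60 ≥ 49 — meets; (b) 51 ≥ 49 — meets.
  Stage I.1 is satisfied; the onus moves to the company.
Stage I.2 (company, a preponderance, weight is at least 49): (c) 49 ≥ 49 — meets; (d) net 71−13=58 ≥ 49 — meets.
  Stage I.2 is satisfied; the onus moves to the union.
Stage I.3 (union, a preponderance, weight is at least 49): (e) net 95−54=41 < 49 — fails; (f) net 83−34=49 ≥ 49 — meets.
  The union does not carry Stage I.3.
The analysis ends at Stage I.3; the company prevails on this issue.
— Issue II —
Stage II.1 (union, the preponderance of the evidence, weight is at least 53): (g) 53 ≥ 53 — meets.
  Stage II.1 carried; the burden remains with the union.
Stage II.2 (union, a substantially-more-likely showing, weight exceeds 80): (h) 90 > 80 — meets; (i) 91 > 80 — meets.
  The union carries the last stage.
All stages carried — the union prevails on this issue.
Per-issue: Issue I → company; Issue II → union. The union must prevail on at least one issue; overall, the union prevails.

union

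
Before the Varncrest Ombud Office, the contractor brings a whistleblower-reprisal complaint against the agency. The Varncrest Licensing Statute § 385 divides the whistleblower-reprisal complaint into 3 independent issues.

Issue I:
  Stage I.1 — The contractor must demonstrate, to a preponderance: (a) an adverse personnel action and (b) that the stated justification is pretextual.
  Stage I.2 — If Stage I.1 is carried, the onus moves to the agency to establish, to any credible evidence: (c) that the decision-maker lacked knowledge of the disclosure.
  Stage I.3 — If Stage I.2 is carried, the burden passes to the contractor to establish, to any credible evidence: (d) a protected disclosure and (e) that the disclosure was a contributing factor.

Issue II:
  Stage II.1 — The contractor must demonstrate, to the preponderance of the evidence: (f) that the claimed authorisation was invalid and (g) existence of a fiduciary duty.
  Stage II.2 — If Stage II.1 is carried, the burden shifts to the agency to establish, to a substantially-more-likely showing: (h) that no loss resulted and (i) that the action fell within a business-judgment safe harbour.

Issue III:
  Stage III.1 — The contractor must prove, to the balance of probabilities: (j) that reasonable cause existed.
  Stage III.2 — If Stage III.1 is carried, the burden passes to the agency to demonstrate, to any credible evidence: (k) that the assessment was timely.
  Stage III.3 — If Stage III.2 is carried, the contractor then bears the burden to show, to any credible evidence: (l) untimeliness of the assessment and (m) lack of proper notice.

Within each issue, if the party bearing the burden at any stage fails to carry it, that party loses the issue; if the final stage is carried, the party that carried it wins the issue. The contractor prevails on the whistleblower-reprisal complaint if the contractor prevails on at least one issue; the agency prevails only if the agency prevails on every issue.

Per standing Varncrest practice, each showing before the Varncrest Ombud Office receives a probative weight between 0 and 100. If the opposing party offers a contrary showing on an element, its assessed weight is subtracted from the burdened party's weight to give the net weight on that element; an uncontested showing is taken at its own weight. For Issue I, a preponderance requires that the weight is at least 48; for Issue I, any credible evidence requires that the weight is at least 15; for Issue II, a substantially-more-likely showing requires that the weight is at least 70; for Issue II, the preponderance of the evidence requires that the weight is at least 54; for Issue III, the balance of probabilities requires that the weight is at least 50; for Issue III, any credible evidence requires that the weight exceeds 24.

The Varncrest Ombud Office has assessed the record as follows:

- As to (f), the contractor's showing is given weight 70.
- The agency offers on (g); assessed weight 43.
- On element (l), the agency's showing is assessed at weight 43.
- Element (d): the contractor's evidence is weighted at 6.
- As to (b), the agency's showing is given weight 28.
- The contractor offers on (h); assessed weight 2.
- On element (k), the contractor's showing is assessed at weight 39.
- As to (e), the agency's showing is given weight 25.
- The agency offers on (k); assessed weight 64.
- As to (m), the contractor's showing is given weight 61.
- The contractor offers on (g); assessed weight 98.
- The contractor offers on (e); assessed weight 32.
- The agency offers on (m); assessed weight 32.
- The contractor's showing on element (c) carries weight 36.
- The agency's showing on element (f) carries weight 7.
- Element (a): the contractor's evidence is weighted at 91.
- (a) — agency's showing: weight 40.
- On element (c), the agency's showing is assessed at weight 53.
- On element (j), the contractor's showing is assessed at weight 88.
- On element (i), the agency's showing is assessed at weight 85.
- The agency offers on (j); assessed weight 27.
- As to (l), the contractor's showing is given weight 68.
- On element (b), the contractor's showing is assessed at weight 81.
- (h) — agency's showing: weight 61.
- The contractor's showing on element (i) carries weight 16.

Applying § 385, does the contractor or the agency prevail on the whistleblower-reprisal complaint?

— Issue I —
Stage I.1 — burden on contractor; standard: a preponderance (weight is at least 48).
    (a): 91 − 40 = 51 ≥ 48 [met]
    (b): 81 − 28 = 53 ≥ 48 [met]
  Stage I.1 carried; the burden shifts to the agency.
Stage I.2 — burden on agency; standard: any credible evidence (weight is at least 15).
    (c): 53 − 36 = 17 ≥ 15 [met]
  Stage I.2 is satisfied; the onus moves to the contractor.
Stage I.3 — burden on contractor; standard: any credible evidence (weight is at least 15).
    (d): 6 < 15 [not met]
    (e): 32 − 25 = 7 < 15 [not met]
  The contractor does not carry Stage I.3.
So the agency prevails on this issue.
— Issue II —
Stage II.1 (contractor, the preponderance of the evidence, weight is at least 54): (f) net 70−7=63 ≥ 54 — meets; (g) net 98−43=55 ≥ 54 — meets.
  All elements met. The burden passes to the agency.
Stage II.2 (agency, a substantially-more-likely showing, weight is at least 70): (h) net 61−2=59 < 70 — fails; (i) net 85−16=69 < 70 — fails.
  Not every element is met, so the agency fails to carry Stage II.2.
The contractor prevails on this issue.
— Issue III —
At Stage III.1 the contractor must meet the balance of probabilities (weight is at least 50): on (j) the weight is 88 less the opposing 27 gives net 61, which does reach 50, so (j) meets the standard.
  Stage III.1 carried; the burden shifts to the agency.
At Stage III.2 the agency must meet any credible evidence (weight exceeds 24): on (k) the weight is 64 less the opposing 39 gives net 25, > 24, so (k) meets the standard.
  Stage III.2 is satisfied; the onus moves to the contractor.
At Stage III.3 the contractor must meet any credible evidence (weight exceeds 24): on (l) the weight is 68 less the opposing 43 gives net 25, which does exceed 24, so (l) meets the standard; on (m) the weight is 61 less the opposing 32 gives net 29, > 24, so (m) meets the standard.
  All elements met at the final stage.
Every stage carried; the contractor prevails on this issue.
Per-issue: Issue I → agency; Issue II → contractor; Issue III → contractor. The contractor must prevail on at least one issue; overall, the contractor prevails.

contractor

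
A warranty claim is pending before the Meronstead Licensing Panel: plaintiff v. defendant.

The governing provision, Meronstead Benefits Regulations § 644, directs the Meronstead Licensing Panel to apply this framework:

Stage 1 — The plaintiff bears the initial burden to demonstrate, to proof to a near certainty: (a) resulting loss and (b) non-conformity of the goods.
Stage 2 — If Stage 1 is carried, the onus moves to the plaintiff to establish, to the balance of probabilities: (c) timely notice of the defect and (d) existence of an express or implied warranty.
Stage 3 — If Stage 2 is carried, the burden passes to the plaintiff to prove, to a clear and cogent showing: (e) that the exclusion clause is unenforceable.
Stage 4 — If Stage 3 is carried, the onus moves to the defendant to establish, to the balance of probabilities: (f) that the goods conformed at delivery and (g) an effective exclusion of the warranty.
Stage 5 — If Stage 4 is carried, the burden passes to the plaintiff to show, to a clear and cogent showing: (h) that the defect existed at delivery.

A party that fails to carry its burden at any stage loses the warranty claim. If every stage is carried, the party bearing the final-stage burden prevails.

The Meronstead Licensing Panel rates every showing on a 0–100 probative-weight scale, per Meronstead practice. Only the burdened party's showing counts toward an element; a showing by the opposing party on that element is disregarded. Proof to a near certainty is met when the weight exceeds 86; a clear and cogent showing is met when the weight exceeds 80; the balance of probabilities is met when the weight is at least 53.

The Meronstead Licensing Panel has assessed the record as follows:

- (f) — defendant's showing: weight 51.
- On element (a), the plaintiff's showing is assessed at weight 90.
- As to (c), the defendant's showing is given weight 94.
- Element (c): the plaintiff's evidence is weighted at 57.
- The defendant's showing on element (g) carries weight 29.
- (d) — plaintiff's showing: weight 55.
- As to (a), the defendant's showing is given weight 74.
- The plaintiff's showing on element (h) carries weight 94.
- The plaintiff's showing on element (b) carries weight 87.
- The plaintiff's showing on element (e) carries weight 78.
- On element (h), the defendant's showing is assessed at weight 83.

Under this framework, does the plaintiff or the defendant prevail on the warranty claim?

Stage 1 (plaintiff, proof to a near certainty, weight exceeds 86): (a) 90 (defendant's 74 disregarded) > 86 — meets; (b) 87 > 86 — meets.
  All elements met. The plaintiff retains the burden for Stage 2.
Stage 2 (plaintiff, the balance of probabilities, weight is at least 53): (c) 57 (defendant's 94 disregarded) ≥ 53 — meets; (d) 55 ≥ 53 — meets.
  Stage 2 carried; the burden remains with the plaintiff.
Stage 3 (plaintiff, a clear and cogent showing, weight exceeds 80): (e) 78 ≤ 80 — fails.
  Stage 3 not carried; the plaintiff fails its burden.
The analysis ends at Stage 3; the defendant prevails.

defendant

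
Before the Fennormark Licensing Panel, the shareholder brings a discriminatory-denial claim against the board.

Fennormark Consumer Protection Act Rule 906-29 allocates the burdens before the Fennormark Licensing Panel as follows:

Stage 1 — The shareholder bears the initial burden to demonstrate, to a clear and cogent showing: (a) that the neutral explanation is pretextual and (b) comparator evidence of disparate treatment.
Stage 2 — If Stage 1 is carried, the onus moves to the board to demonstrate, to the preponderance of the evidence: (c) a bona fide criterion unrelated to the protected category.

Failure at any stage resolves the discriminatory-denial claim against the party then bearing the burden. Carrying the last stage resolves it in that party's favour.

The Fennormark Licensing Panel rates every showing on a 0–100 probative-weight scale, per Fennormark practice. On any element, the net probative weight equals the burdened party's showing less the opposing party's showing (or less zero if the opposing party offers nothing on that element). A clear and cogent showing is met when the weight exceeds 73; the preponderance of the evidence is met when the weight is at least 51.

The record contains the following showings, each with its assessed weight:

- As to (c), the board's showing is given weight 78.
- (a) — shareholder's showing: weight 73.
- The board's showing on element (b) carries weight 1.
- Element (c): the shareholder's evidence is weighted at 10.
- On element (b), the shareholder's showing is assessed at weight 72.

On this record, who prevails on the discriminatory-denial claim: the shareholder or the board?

Stage 1 (shareholder, a clear and cogent showing, weight exceeds 73): (a) 73 ≤ 73 — fails; (b) net 72−1=71 ≤ 73 — fails.
  Not every element is met, so the shareholder fails to carry Stage 1.
The analysis ends at Stage 1; the board prevails.

board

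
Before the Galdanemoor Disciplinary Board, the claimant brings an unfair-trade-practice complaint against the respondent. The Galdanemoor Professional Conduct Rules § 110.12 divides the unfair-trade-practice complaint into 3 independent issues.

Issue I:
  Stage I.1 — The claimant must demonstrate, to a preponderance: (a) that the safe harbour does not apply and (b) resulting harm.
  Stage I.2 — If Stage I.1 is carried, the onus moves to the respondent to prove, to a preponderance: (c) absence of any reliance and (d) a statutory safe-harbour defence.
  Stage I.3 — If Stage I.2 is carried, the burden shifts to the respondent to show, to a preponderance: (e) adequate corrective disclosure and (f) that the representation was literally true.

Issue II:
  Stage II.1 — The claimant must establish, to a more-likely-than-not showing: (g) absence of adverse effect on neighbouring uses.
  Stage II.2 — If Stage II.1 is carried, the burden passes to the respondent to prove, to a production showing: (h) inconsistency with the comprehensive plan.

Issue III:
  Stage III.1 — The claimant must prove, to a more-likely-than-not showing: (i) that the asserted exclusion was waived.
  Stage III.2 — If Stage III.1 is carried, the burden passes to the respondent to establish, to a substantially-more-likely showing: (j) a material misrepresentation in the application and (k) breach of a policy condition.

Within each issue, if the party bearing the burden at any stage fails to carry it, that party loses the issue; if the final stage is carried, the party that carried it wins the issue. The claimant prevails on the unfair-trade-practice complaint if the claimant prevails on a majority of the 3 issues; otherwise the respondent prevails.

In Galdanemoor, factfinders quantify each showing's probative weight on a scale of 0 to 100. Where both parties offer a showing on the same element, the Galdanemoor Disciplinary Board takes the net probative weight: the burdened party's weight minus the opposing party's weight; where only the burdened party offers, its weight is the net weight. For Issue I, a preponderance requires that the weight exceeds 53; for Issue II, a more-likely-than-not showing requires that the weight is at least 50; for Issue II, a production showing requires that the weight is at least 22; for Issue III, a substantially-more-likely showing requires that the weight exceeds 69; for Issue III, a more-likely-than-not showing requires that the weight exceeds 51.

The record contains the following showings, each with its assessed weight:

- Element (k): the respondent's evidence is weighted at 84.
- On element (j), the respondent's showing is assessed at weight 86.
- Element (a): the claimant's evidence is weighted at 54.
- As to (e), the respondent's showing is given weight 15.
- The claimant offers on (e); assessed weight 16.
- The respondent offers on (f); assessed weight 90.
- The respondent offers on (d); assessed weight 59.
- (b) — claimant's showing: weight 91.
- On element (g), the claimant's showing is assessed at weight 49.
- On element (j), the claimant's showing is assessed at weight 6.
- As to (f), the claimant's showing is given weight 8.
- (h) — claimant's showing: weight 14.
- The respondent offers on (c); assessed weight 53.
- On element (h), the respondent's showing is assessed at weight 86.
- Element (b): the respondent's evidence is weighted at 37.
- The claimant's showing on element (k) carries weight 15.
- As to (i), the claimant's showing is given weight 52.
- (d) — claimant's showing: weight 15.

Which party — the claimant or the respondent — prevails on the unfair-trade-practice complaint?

— Issue I —
Stage I.1 — burden on claimant; standard: a preponderance (weight exceeds 53).
    (a): 54 > 53 [met]
    (b): 91 − 37 = 54 > 53 [met]
  Stage I.1 carried; the burden shifts to the respondent.
Stage I.2 — burden on respondent; standard: a preponderance (weight exceeds 53).
    (c): 53 ≤ 53 [not met]
    (d): 59 − 15 = 44 ≤ 53 [not met]
  The respondent does not carry Stage I.2.
So the claimant prevails on this issue.
— Issue II —
Stage II.1 — burden on claimant; standard: a more-likely-than-not showing (weight is at least 50).
    (g): 49 < 50 [not met]
  Stage II.1 not carried; the claimant fails its burden.
So the respondent prevails on this issue.
— Issue III —
Stage III.1 — burden on claimant; standard: a more-likely-than-not showing (weight exceeds 51).
    (i): 52 > 51 [met]
  Stage III.1 carried; the burden shifts to the respondent.
Stage III.2 — burden on respondent; standard: a substantially-more-likely showing (weight exceeds 69).
    (j): 86 − 6 = 80 > 69 [met]
    (k): 84 − 15 = 69 ≤ 69 [not met]
  Stage III.2 not carried; the respondent fails its burden.
The analysis ends at Stage III.2; the claimant prevails on this issue.
Per-issue: Issue I → claimant; Issue II → respondent; Issue III → claimant. The claimant must prevail on a majority of issues; overall, the claimant prevails.

claimant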